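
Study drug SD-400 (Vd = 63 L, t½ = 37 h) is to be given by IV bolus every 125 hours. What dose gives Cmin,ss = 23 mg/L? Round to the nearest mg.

τ/t½ = 125/37 ≈ 3.3784, so f = (1/2)^(125/37) ≈ 0.096163.
Cmin,ss = (D/Vd)·f/(1−f), so D = Cmin,ss·Vd·(1−f)/f.
D = 23 × 63 × (1−f)/f ≈ 23 × 63 × 9.39901 ≈ 13619.17 mg.

13619 mg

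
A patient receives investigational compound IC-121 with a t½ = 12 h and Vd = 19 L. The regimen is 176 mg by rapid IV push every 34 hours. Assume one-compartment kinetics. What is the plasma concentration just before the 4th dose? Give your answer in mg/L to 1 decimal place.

f = (1/2)^(τ/t½) = (1/2)^(34/12) ≈ 0.1403.
C₀ = D/Vd = 176/19 ≈ 9.263 mg/L.
Before the 4th dose, 3 doses have been given. Superposition: Cmin = C₀·(f + f² + … + f^3).
≈ 9.263 × (0.1403 + 0.0197 + 0.0028) ≈ 9.263 × 0.1628 ≈ 1.508 mg/L.

1.5 mg/L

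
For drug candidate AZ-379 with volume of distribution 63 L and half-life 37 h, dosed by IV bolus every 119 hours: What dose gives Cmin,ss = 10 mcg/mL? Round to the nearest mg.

τ/t½ = 119/37 ≈ 3.2162, so f = (1/2)^(119/37) ≈ 0.107603.
Cmin,ss = (D/Vd)·f/(1−f), so D = Cmin,ss·Vd·(1−f)/f.
D = 10 × 63 × (1−f)/f ≈ 10 × 63 × 8.29342 ≈ 5224.85 mg.

5225 mg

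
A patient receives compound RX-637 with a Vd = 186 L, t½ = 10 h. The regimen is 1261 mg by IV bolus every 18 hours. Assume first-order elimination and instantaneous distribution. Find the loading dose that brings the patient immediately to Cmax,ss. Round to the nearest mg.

f = (1/2)^(18/10) ≈ 0.287175; accumulation ratio R = 1/(1−f) ≈ 1.40287.
Loading dose to hit Cmax,ss on first dose: D_load = D_maint·R ≈ 1261 × 1.40287 ≈ 1769.02 mg.

1769 mg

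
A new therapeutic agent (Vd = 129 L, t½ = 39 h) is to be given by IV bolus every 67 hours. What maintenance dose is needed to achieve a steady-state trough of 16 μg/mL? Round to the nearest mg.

τ/t½ = 67/39 ≈ 1.7179, so f = (1/2)^(67/39) ≈ 0.303981.
Cmin,ss = (D/Vd)·f/(1−f), so D = Cmin,ss·Vd·(1−f)/f.
D = 16 × 129 × (1−f)/f ≈ 16 × 129 × 2.28968 ≈ 4725.90 mg.

4726 mg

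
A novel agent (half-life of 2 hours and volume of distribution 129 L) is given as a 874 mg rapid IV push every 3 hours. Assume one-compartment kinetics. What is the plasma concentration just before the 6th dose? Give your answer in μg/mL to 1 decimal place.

3.7 μg/mL

f = (1/2)^(τ/t½) = (1/2)^(3/2) ≈ 0.3536.
C₀ = D/Vd = 874/129 ≈ 6.775 μg/mL.
Before the 6th dose, 5 doses have been given. Superposition: Cmin = C₀·(f + f² + … + f^5).
≈ 6.775 × (0.3536 + 0.1250 + 0.0442 + 0.0156 + 0.0055) ≈ 6.775 × 0.5439 ≈ 3.685 μg/mL.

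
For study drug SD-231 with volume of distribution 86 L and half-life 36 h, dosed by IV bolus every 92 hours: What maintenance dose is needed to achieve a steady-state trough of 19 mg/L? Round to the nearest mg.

τ/t½ = 92/36 ≈ 2.5556, so f = (1/2)^(92/36) ≈ 0.170099.
Cmin,ss = (D/Vd)·f/(1−f), so D = Cmin,ss·Vd·(1−f)/f.
D = 19 × 86 × (1−f)/f ≈ 19 × 86 × 4.87893 ≈ 7972.17 mg.

7972 mg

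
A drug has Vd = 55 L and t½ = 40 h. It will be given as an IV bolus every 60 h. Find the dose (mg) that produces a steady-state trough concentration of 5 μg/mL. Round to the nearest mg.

503 mg

τ/t½ = 60/40 ≈ 1.5, so f = (1/2)^(60/40) ≈ 0.353553.
Cmin,ss = (D/Vd)·f/(1−f), so D = Cmin,ss·Vd·(1−f)/f.
D = 5 × 55 × (1−f)/f ≈ 5 × 55 × 1.82843 ≈ 502.82 mg.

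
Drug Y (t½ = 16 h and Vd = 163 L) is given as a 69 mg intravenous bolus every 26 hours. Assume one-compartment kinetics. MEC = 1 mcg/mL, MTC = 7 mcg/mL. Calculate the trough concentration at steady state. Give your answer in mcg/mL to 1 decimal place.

Over one 26-h interval, 26/16 ≈ 1.625 half-lives elapse, leaving f ≈ 0.3242 of each dose.
Single-dose peak C₀ = D/Vd = 69/163 ≈ 0.423 mcg/mL.
Steady-state trough Cmin,ss = C₀·f/(1−f) ≈ 0.423 × 0.3242/0.6758 ≈ 0.203 mcg/mL.
Trough 0.2 mcg/mL vs MEC 1 mcg/mL: subtherapeutic.

0.2 mcg/mL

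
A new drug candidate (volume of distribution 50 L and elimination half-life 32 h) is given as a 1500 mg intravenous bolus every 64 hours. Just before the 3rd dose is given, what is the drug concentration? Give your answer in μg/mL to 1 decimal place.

9.4 μg/mL

f = (1/2)^(τ/t½) = (1/2)^(64/32) ≈ 0.2500.
C₀ = D/Vd = 1500/50 ≈ 30.000 μg/mL.
Before the 3rd dose, 2 doses have been given. Superposition: Cmin = C₀·(f + f²).
≈ 30.000 × (0.2500 + 0.0625) ≈ 30.000 × 0.3125 ≈ 9.375 μg/mL.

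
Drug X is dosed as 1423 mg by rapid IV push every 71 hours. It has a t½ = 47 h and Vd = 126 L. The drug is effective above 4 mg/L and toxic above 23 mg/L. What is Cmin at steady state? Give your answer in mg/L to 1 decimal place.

k = ln2/t½ = ln2/47 ≈ 0.014748 h⁻¹; fraction remaining f = e^(−kτ) = e^(−0.014748×71) ≈ 0.3510.
At steady state, accumulation factor R = 1/(1 − e^(−kτ)) ≈ 1.5408.
Single-dose peak C₀ = D/Vd = 1423/126 ≈ 11.294 mg/L.
Steady-state peak Cmax,ss = C₀·R ≈ 11.294 × 1.5408 ≈ 17.402 mg/L.
Steady-state trough Cmin,ss = Cmax,ss·f ≈ 17.402 × 0.3510 ≈ 6.108 mg/L.
Trough 6.1 mg/L vs MEC 4 mg/L: adequate.

6.1 mg/L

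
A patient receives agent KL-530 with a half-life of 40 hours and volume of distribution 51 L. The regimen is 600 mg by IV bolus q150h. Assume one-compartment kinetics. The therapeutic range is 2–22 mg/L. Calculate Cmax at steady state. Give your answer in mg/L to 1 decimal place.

τ/t½ = 150/40 ≈ 3.75, so fraction remaining f = (1/2)^(150/40) ≈ 0.0743.
Accumulation ratio R = 1/(1 − f) ≈ 1/0.9257 ≈ 1.0803.
Each bolus raises the concentration by D/Vd = 600/51 ≈ 11.765 mg/L.
Steady-state peak Cmax,ss = C₀·R ≈ 11.765 × 1.0803 ≈ 12.710 mg/L.
Peak 12.7 mg/L vs MTC 22 mg/L: below toxic threshold.

12.7 mg/L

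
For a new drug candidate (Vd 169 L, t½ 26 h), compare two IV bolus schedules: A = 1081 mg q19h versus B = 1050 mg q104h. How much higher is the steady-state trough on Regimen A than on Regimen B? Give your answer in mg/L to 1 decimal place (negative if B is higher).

9.3 mg/L

Regimen A: f = (1/2)^(19/26) ≈ 0.6026; Cmin,ss = (1081/169)·f/(1−f) ≈ 9.699 mg/L.
Regimen B: f = (1/2)^(104/26) ≈ 0.0625; Cmin,ss = (1050/169)·f/(1−f) ≈ 0.414 mg/L.
Difference ≈ 9.699 − 0.414 ≈ 9.285 mg/L.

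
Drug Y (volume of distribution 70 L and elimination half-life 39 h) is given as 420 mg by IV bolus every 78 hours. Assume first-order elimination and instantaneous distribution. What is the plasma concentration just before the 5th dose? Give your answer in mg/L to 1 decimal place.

f = (1/2)^(τ/t½) = (1/2)^(78/39) ≈ 0.2500.
C₀ = D/Vd = 420/70 ≈ 6.000 mg/L.
Before the 5th dose, 4 doses have been given. Superposition: Cmin = C₀·(f + f² + … + f^4).
≈ 6.000 × (0.2500 + 0.0625 + 0.0156 + 0.0039) ≈ 6.000 × 0.3320 ≈ 1.992 mg/L.

2.0 mg/L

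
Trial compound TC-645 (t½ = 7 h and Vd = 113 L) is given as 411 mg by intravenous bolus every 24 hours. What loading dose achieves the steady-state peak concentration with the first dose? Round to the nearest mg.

f = (1/2)^(24/7) ≈ 0.092875; accumulation ratio R = 1/(1−f) ≈ 1.10238.
Loading dose to hit Cmax,ss on first dose: D_load = D_maint·R ≈ 411 × 1.10238 ≈ 453.08 mg.

453 mg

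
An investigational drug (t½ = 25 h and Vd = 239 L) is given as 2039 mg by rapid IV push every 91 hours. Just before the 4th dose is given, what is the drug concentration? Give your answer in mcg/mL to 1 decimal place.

0.7 mcg/mL

f = (1/2)^(τ/t½) = (1/2)^(91/25) ≈ 0.0802.
C₀ = D/Vd = 2039/239 ≈ 8.531 mcg/mL.
Before the 4th dose, 3 doses have been given. Superposition: Cmin = C₀·(f + f² + … + f^3).
≈ 8.531 × (0.0802 + 0.0064 + 0.0005) ≈ 8.531 × 0.0871 ≈ 0.743 mcg/mL.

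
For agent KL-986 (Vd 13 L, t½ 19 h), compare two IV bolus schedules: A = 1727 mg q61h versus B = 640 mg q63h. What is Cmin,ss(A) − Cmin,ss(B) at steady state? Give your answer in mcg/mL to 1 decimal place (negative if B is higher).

Regimen A: f = (1/2)^(61/19) ≈ 0.1080; Cmin,ss = (1727/13)·f/(1−f) ≈ 16.085 mcg/mL.
Regimen B: f = (1/2)^(63/19) ≈ 0.1004; Cmin,ss = (640/13)·f/(1−f) ≈ 5.494 mcg/mL.
Difference ≈ 16.085 − 5.494 ≈ 10.591 mcg/mL.

10.6 mcg/mL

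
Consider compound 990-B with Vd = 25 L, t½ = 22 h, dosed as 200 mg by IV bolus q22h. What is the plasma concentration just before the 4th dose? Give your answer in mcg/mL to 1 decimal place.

f = (1/2)^(τ/t½) = (1/2)^(22/22) ≈ 0.5000.
C₀ = D/Vd = 200/25 ≈ 8.000 mcg/mL.
Before the 4th dose, 3 doses have been given. Superposition: Cmin = C₀·(f + f² + … + f^3).
≈ 8.000 × (0.5000 + 0.2500 + 0.1250) ≈ 8.000 × 0.8750 ≈ 7.000 mcg/mL.

7.0 mcg/mL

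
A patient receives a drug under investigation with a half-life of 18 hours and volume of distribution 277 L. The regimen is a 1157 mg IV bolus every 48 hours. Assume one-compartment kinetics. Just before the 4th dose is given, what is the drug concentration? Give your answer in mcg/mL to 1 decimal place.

f = (1/2)^(τ/t½) = (1/2)^(48/18) ≈ 0.1575.
C₀ = D/Vd = 1157/277 ≈ 4.177 mcg/mL.
Before the 4th dose, 3 doses have been given. Superposition: Cmin = C₀·(f + f² + … + f^3).
≈ 4.177 × (0.1575 + 0.0248 + 0.0039) ≈ 4.177 × 0.1862 ≈ 0.778 mcg/mL.

0.8 mcg/mL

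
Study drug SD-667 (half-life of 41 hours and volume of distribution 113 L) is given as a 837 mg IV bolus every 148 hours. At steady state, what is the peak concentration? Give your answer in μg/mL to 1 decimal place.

k = ln2/t½ = ln2/41 ≈ 0.016906 h⁻¹; fraction remaining f = e^(−kτ) = e^(−0.016906×148) ≈ 0.0819.
Accumulation ratio R = 1/(1 − f) ≈ 1/0.9181 ≈ 1.0892.
Single-dose peak C₀ = D/Vd = 837/113 ≈ 7.407 μg/mL.
Cmax,ss = C₀/(1 − f) ≈ 7.407/0.9181 ≈ 8.068 μg/mL.

8.1 μg/mL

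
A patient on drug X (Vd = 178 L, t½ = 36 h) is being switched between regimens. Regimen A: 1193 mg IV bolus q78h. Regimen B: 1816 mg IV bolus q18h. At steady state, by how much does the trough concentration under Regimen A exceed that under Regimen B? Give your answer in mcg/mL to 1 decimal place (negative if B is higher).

Regimen A: f = (1/2)^(78/36) ≈ 0.2227; Cmin,ss = (1193/178)·f/(1−f) ≈ 1.920 mcg/mL.
Regimen B: f = (1/2)^(18/36) ≈ 0.7071; Cmin,ss = (1816/178)·f/(1−f) ≈ 24.630 mcg/mL.
Difference ≈ 1.920 − 24.630 ≈ -22.710 mcg/mL.

-22.7 mcg/mL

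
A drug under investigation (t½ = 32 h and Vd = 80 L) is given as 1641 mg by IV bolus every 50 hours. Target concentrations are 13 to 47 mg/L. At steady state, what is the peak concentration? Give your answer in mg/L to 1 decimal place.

Over one 50-h interval, 50/32 ≈ 1.5625 half-lives elapse, leaving f ≈ 0.3386 of each dose.
Accumulation ratio R = 1/(1 − f) ≈ 1/0.6614 ≈ 1.5119.
Each bolus raises the concentration by D/Vd = 1641/80 ≈ 20.512 mg/L.
Steady-state peak Cmax,ss = C₀·R ≈ 20.512 × 1.5119 ≈ 31.012 mg/L.
Peak 31.0 mg/L vs MTC 47 mg/L: below toxic threshold.

31.0 mg/L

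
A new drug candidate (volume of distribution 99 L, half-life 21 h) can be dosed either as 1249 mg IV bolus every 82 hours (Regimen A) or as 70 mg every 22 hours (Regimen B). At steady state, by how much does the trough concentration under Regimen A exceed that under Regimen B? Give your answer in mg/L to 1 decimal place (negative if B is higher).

Regimen A: f = (1/2)^(82/21) ≈ 0.0668; Cmin,ss = (1249/99)·f/(1−f) ≈ 0.903 mg/L.
Regimen B: f = (1/2)^(22/21) ≈ 0.4838; Cmin,ss = (70/99)·f/(1−f) ≈ 0.663 mg/L.
Difference ≈ 0.903 − 0.663 ≈ 0.240 mg/L.

0.2 mg/L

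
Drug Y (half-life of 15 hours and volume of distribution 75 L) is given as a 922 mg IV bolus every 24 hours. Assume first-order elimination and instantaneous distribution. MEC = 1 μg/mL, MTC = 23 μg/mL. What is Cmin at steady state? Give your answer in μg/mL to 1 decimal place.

6.1 μg/mL

k = ln2/t½ = ln2/15 ≈ 0.046210 h⁻¹; fraction remaining f = e^(−kτ) = e^(−0.046210×24) ≈ 0.3299.
Accumulation ratio R = 1/(1 − f) ≈ 1/0.6701 ≈ 1.4923.
Single-dose peak C₀ = D/Vd = 922/75 ≈ 12.293 μg/mL.
Cmax,ss = C₀/(1 − f) ≈ 12.293/0.6701 ≈ 18.345 μg/mL.
Steady-state trough Cmin,ss = Cmax,ss·f ≈ 18.345 × 0.3299 ≈ 6.052 μg/mL.
Trough 6.1 μg/mL vs MEC 1 μg/mL: adequate.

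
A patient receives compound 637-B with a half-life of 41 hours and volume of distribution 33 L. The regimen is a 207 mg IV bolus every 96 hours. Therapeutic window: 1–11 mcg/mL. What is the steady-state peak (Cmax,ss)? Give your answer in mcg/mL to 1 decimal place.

τ/t½ = 96/41 ≈ 2.3415, so fraction remaining f = (1/2)^(96/41) ≈ 0.1973.
At steady state, accumulation factor R = 1/(1 − e^(−kτ)) ≈ 1.2458.
Single-dose peak C₀ = D/Vd = 207/33 ≈ 6.273 mcg/mL.
Steady-state peak Cmax,ss = C₀·R ≈ 6.273 × 1.2458 ≈ 7.815 mcg/mL.
Peak 7.8 mcg/mL vs MTC 11 mcg/mL: below toxic threshold.

7.8 mcg/mL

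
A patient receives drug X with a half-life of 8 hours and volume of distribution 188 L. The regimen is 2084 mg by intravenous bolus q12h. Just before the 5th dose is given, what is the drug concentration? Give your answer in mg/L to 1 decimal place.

6.0 mg/L

f = (1/2)^(τ/t½) = (1/2)^(12/8) ≈ 0.3536.
C₀ = D/Vd = 2084/188 ≈ 11.085 mg/L.
Before the 5th dose, 4 doses have been given. Superposition: Cmin = C₀·(f + f² + … + f^4).
≈ 11.085 × (0.3536 + 0.1250 + 0.0442 + 0.0156) ≈ 11.085 × 0.5384 ≈ 5.968 mg/L.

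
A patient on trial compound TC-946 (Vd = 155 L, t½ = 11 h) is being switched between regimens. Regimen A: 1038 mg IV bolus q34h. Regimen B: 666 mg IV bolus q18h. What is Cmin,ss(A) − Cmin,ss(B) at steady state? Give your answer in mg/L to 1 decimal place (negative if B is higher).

-1.1 mg/L

Regimen A: f = (1/2)^(34/11) ≈ 0.1174; Cmin,ss = (1038/155)·f/(1−f) ≈ 0.891 mg/L.
Regimen B: f = (1/2)^(18/11) ≈ 0.3217; Cmin,ss = (666/155)·f/(1−f) ≈ 2.038 mg/L.
Difference ≈ 0.891 − 2.038 ≈ -1.147 mg/L.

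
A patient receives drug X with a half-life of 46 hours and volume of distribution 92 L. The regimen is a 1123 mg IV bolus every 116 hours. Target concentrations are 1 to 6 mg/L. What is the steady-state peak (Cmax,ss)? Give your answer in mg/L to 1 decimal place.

Over one 116-h interval, 116/46 ≈ 2.5217 half-lives elapse, leaving f ≈ 0.1741 of each dose.
At steady state, accumulation factor R = 1/(1 − e^(−kτ)) ≈ 1.2108.
Single-dose peak C₀ = D/Vd = 1123/92 ≈ 12.207 mg/L.
Cmax,ss = C₀/(1 − f) ≈ 12.207/0.8259 ≈ 14.780 mg/L.
Peak 14.8 mg/L vs MTC 6 mg/L: exceeds toxic threshold.

14.8 mg/L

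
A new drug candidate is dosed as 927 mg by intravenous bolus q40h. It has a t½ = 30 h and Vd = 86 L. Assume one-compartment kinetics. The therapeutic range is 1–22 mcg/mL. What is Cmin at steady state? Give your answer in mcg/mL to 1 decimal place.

τ/t½ = 40/30 ≈ 1.3333, so fraction remaining f = (1/2)^(40/30) ≈ 0.3969.
Each bolus raises the concentration by D/Vd = 927/86 ≈ 10.779 mcg/mL.
Steady-state trough Cmin,ss = C₀·f/(1−f) ≈ 10.779 × 0.3969/0.6031 ≈ 7.094 mcg/mL.
Trough 7.1 mcg/mL vs MEC 1 mcg/mL: adequate.

7.1 mcg/mL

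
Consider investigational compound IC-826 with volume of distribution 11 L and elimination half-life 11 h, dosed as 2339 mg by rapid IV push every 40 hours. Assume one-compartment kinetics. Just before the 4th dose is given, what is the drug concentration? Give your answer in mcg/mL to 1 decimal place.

18.6 mcg/mL

f = (1/2)^(τ/t½) = (1/2)^(40/11) ≈ 0.0804.
C₀ = D/Vd = 2339/11 ≈ 212.636 mcg/mL.
Before the 4th dose, 3 doses have been given. Superposition: Cmin = C₀·(f + f² + … + f^3).
≈ 212.636 × (0.0804 + 0.0065 + 0.0005) ≈ 212.636 × 0.0874 ≈ 18.584 mcg/mL.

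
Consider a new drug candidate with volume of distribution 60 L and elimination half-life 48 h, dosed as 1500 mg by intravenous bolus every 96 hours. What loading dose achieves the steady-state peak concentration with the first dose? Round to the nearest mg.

f = (1/2)^(96/48) ≈ 0.250000; accumulation ratio R = 1/(1−f) ≈ 1.33333.
Loading dose to hit Cmax,ss on first dose: D_load = D_maint·R ≈ 1500 × 1.33333 ≈ 1999.99 mg.

2000 mg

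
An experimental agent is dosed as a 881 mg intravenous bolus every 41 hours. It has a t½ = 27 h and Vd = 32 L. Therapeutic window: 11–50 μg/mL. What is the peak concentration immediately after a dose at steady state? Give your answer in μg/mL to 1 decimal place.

42.3 μg/mL

Over one 41-h interval, 41/27 ≈ 1.5185 half-lives elapse, leaving f ≈ 0.3490 of each dose.
Accumulation ratio R = 1/(1 − f) ≈ 1/0.6510 ≈ 1.5361.
Single-dose peak C₀ = D/Vd = 881/32 ≈ 27.531 μg/mL.
Steady-state peak Cmax,ss = C₀·R ≈ 27.531 × 1.5361 ≈ 42.290 μg/mL.
Peak 42.3 μg/mL vs MTC 50 μg/mL: below toxic threshold.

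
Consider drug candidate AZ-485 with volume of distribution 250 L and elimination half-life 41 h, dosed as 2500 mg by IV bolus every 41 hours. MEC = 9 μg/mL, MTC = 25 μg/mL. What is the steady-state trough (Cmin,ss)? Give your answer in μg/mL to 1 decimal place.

10.0 μg/mL

τ = 41 h = 1 half-life, so f = (1/2)^1 = 0.5.
Accumulation ratio R = 1/(1 − f) = 1/0.5 = 2/1.
Single-dose peak C₀ = D/Vd = 2500/250 = 10 μg/mL.
Steady-state peak Cmax,ss = C₀·R = 10 × 2/1 ≈ 20.000 μg/mL.
Steady-state trough Cmin,ss = Cmax,ss·f ≈ 20.000 × 0.5 ≈ 10.000 μg/mL.
Trough 10.0 μg/mL vs MEC 9 μg/mL: adequate.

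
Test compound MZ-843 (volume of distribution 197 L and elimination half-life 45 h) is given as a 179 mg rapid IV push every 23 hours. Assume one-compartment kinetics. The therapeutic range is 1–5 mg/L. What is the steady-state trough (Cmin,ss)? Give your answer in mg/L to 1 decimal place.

τ/t½ = 23/45 ≈ 0.51111, so fraction remaining f = (1/2)^(23/45) ≈ 0.7017.
At steady state, accumulation factor R = 1/(1 − e^(−kτ)) ≈ 3.3523.
Each bolus raises the concentration by D/Vd = 179/197 ≈ 0.909 mg/L.
Cmax,ss = C₀/(1 − f) ≈ 0.909/0.2983 ≈ 3.047 mg/L.
One interval later, Cmin,ss = Cmax,ss·e^(−kτ) ≈ 3.047 × 0.7017 ≈ 2.138 mg/L.
Trough 2.1 mg/L vs MEC 1 mg/L: adequate.

2.1 mg/L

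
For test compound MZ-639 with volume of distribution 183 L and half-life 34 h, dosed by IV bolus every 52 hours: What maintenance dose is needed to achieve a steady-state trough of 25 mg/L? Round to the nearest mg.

8632 mg

τ/t½ = 52/34 ≈ 1.5294, so f = (1/2)^(52/34) ≈ 0.346419.
Cmin,ss = (D/Vd)·f/(1−f), so D = Cmin,ss·Vd·(1−f)/f.
D = 25 × 183 × (1−f)/f ≈ 25 × 183 × 1.88668 ≈ 8631.56 mg.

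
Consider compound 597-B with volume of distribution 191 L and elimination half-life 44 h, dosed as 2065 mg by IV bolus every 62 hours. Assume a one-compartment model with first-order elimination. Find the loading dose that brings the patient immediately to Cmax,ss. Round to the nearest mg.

f = (1/2)^(62/44) ≈ 0.376549; accumulation ratio R = 1/(1−f) ≈ 1.60398.
Loading dose to hit Cmax,ss on first dose: D_load = D_maint·R ≈ 2065 × 1.60398 ≈ 3312.22 mg.

3312 mg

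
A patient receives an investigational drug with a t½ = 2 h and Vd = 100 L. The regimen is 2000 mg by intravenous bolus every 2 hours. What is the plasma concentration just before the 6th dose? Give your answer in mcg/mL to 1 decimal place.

f = (1/2)^(τ/t½) = (1/2)^(2/2) ≈ 0.5000.
C₀ = D/Vd = 2000/100 ≈ 20.000 mcg/mL.
Before the 6th dose, 5 doses have been given. Superposition: Cmin = C₀·(f + f² + … + f^5).
≈ 20.000 × (0.5000 + 0.2500 + 0.1250 + 0.0625 + 0.0313) ≈ 20.000 × 0.9688 ≈ 19.376 mcg/mL.

19.4 mcg/mL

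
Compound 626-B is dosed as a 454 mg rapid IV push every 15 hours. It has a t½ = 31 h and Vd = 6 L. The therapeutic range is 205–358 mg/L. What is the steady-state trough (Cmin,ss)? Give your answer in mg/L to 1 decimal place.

τ/t½ = 15/31 ≈ 0.48387, so fraction remaining f = (1/2)^(15/31) ≈ 0.7151.
Single-dose peak C₀ = D/Vd = 454/6 ≈ 75.667 mg/L.
Steady-state trough Cmin,ss = C₀·f/(1−f) ≈ 75.667 × 0.7151/0.2849 ≈ 189.924 mg/L.
Trough 189.9 mg/L vs MEC 205 mg/L: subtherapeutic.

189.9 mg/L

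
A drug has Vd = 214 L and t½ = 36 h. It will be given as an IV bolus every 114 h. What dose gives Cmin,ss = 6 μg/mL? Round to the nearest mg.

10246 mg

τ/t½ = 114/36 ≈ 3.1667, so f = (1/2)^(114/36) ≈ 0.111362.
Cmin,ss = (D/Vd)·f/(1−f), so D = Cmin,ss·Vd·(1−f)/f.
D = 6 × 214 × (1−f)/f ≈ 6 × 214 × 7.97972 ≈ 10245.96 mg.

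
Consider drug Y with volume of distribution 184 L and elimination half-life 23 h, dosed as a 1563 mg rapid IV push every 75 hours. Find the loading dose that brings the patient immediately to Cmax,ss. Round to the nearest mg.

1745 mg

f = (1/2)^(75/23) ≈ 0.104323; accumulation ratio R = 1/(1−f) ≈ 1.11647.
Loading dose to hit Cmax,ss on first dose: D_load = D_maint·R ≈ 1563 × 1.11647 ≈ 1745.04 mg.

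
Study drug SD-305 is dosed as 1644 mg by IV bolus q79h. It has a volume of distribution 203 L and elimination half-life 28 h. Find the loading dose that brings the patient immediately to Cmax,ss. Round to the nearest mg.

f = (1/2)^(79/28) ≈ 0.141470; accumulation ratio R = 1/(1−f) ≈ 1.16478.
Loading dose to hit Cmax,ss on first dose: D_load = D_maint·R ≈ 1644 × 1.16478 ≈ 1914.90 mg.

1915 mg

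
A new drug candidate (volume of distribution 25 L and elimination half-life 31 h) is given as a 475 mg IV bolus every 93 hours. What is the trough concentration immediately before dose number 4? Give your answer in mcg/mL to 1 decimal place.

f = (1/2)^(τ/t½) = (1/2)^(93/31) ≈ 0.1250.
C₀ = D/Vd = 475/25 ≈ 19.000 mcg/mL.
Before the 4th dose, 3 doses have been given. Superposition: Cmin = C₀·(f + f² + … + f^3).
≈ 19.000 × (0.1250 + 0.0156 + 0.0020) ≈ 19.000 × 0.1426 ≈ 2.709 mcg/mL.

2.7 mcg/mL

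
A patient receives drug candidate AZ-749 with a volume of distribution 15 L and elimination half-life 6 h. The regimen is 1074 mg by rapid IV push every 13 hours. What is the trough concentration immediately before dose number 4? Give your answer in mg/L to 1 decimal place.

f = (1/2)^(τ/t½) = (1/2)^(13/6) ≈ 0.2227.
C₀ = D/Vd = 1074/15 ≈ 71.600 mg/L.
Before the 4th dose, 3 doses have been given. Superposition: Cmin = C₀·(f + f² + … + f^3).
≈ 71.600 × (0.2227 + 0.0496 + 0.0110) ≈ 71.600 × 0.2833 ≈ 20.284 mg/L.

20.3 mg/L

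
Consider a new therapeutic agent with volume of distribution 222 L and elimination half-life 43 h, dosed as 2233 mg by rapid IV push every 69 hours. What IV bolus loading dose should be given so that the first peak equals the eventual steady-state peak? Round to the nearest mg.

3327 mg

f = (1/2)^(69/43) ≈ 0.328815; accumulation ratio R = 1/(1−f) ≈ 1.48990.
Loading dose to hit Cmax,ss on first dose: D_load = D_maint·R ≈ 2233 × 1.48990 ≈ 3326.95 mg.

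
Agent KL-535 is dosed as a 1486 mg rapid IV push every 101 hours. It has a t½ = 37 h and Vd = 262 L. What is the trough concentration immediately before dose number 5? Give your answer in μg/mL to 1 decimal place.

1.0 μg/mL

f = (1/2)^(τ/t½) = (1/2)^(101/37) ≈ 0.1508.
C₀ = D/Vd = 1486/262 ≈ 5.672 μg/mL.
Before the 5th dose, 4 doses have been given. Superposition: Cmin = C₀·(f + f² + … + f^4).
≈ 5.672 × (0.1508 + 0.0227 + 0.0034 + 0.0005) ≈ 5.672 × 0.1774 ≈ 1.006 μg/mL.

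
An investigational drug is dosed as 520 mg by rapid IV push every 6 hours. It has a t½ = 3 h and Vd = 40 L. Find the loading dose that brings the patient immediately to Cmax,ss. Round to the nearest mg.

f = (1/2)^(6/3) ≈ 0.250000; accumulation ratio R = 1/(1−f) ≈ 1.33333.
Loading dose to hit Cmax,ss on first dose: D_load = D_maint·R ≈ 520 × 1.33333 ≈ 693.33 mg.

693 mg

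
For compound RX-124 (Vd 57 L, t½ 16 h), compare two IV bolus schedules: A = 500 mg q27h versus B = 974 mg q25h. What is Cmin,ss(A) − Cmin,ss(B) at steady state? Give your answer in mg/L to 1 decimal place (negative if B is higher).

-4.8 mg/L

Regimen A: f = (1/2)^(27/16) ≈ 0.3105; Cmin,ss = (500/57)·f/(1−f) ≈ 3.950 mg/L.
Regimen B: f = (1/2)^(25/16) ≈ 0.3386; Cmin,ss = (974/57)·f/(1−f) ≈ 8.748 mg/L.
Difference ≈ 3.950 − 8.748 ≈ -4.798 mg/L.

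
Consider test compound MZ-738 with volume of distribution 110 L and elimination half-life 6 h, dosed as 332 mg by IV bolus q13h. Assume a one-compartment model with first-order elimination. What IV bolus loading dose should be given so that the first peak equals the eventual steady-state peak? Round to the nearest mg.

f = (1/2)^(13/6) ≈ 0.222725; accumulation ratio R = 1/(1−f) ≈ 1.28655.
Loading dose to hit Cmax,ss on first dose: D_load = D_maint·R ≈ 332 × 1.28655 ≈ 427.13 mg.

427 mg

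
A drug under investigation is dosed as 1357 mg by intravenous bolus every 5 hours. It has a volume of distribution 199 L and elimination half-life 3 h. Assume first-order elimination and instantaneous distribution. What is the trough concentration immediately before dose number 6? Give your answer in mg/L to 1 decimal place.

f = (1/2)^(τ/t½) = (1/2)^(5/3) ≈ 0.3150.
C₀ = D/Vd = 1357/199 ≈ 6.819 mg/L.
Before the 6th dose, 5 doses have been given. Superposition: Cmin = C₀·(f + f² + … + f^5).
≈ 6.819 × (0.3150 + 0.0992 + 0.0313 + 0.0098 + 0.0031) ≈ 6.819 × 0.4584 ≈ 3.126 mg/L.

3.1 mg/L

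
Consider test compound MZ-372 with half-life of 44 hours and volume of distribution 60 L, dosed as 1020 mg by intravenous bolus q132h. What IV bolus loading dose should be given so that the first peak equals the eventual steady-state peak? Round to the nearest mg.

f = (1/2)^(132/44) ≈ 0.125000; accumulation ratio R = 1/(1−f) ≈ 1.14286.
Loading dose to hit Cmax,ss on first dose: D_load = D_maint·R ≈ 1020 × 1.14286 ≈ 1165.72 mg.

1166 mg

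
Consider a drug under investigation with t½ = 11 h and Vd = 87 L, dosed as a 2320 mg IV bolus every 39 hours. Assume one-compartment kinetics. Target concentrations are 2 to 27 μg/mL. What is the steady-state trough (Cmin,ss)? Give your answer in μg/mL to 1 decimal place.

2.5 μg/mL

Over one 39-h interval, 39/11 ≈ 3.5455 half-lives elapse, leaving f ≈ 0.0856 of each dose.
Accumulation ratio R = 1/(1 − f) ≈ 1/0.9144 ≈ 1.0936.
Each bolus raises the concentration by D/Vd = 2320/87 ≈ 26.667 μg/mL.
Steady-state peak Cmax,ss = C₀·R ≈ 26.667 × 1.0936 ≈ 29.163 μg/mL.
One interval later, Cmin,ss = Cmax,ss·e^(−kτ) ≈ 29.163 × 0.0856 ≈ 2.496 μg/mL.
Trough 2.5 μg/mL vs MEC 2 μg/mL: adequate.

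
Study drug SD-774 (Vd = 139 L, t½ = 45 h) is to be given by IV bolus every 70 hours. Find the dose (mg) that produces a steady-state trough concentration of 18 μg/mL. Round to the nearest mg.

τ/t½ = 70/45 ≈ 1.5556, so f = (1/2)^(70/45) ≈ 0.340198.
Cmin,ss = (D/Vd)·f/(1−f), so D = Cmin,ss·Vd·(1−f)/f.
D = 18 × 139 × (1−f)/f ≈ 18 × 139 × 1.93946 ≈ 4852.53 mg.

4853 mg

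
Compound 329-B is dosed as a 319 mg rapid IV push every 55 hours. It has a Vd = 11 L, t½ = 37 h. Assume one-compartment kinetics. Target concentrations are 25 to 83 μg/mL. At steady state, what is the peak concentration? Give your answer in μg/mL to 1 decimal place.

Over one 55-h interval, 55/37 ≈ 1.4865 half-lives elapse, leaving f ≈ 0.3569 of each dose.
Accumulation ratio R = 1/(1 − f) ≈ 1/0.6431 ≈ 1.5550.
Each bolus raises the concentration by D/Vd = 319/11 ≈ 29.000 μg/mL.
Steady-state peak Cmax,ss = C₀·R ≈ 29.000 × 1.5550 ≈ 45.095 μg/mL.
Peak 45.1 μg/mL vs MTC 83 μg/mL: below toxic threshold.

45.1 μg/mL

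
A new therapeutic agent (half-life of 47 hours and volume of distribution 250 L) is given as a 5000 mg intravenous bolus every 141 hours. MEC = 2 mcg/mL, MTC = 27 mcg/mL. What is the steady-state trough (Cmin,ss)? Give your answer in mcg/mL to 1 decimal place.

2.9 mcg/mL

τ = 141 h = 3 half-lives, so f = (1/2)^3 = 0.125.
At steady state, R = 1/(1 − 0.125) = 8/7.
Single-dose peak C₀ = D/Vd = 5000/250 = 20 mcg/mL.
Steady-state peak Cmax,ss = C₀·R = 20 × 8/7 ≈ 22.857 mcg/mL.
Steady-state trough Cmin,ss = Cmax,ss·f ≈ 22.857 × 0.125 ≈ 2.857 mcg/mL.
Trough 2.9 mcg/mL vs MEC 2 mcg/mL: adequate.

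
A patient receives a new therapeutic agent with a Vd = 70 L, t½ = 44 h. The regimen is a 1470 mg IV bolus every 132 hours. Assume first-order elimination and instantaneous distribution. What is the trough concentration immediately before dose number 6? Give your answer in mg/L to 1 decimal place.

3.0 mg/L

f = (1/2)^(τ/t½) = (1/2)^(132/44) ≈ 0.1250.
C₀ = D/Vd = 1470/70 ≈ 21.000 mg/L.
Before the 6th dose, 5 doses have been given. Superposition: Cmin = C₀·(f + f² + … + f^5).
≈ 21.000 × (0.1250 + 0.0156 + 0.0020 + 0.0002 + 0.0000) ≈ 21.000 × 0.1428 ≈ 2.999 mg/L.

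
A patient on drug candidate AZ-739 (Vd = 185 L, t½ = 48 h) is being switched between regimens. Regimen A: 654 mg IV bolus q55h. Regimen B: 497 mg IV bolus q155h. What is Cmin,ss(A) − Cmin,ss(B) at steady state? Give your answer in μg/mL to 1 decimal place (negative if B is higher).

Regimen A: f = (1/2)^(55/48) ≈ 0.4519; Cmin,ss = (654/185)·f/(1−f) ≈ 2.915 μg/mL.
Regimen B: f = (1/2)^(155/48) ≈ 0.1066; Cmin,ss = (497/185)·f/(1−f) ≈ 0.321 μg/mL.
Difference ≈ 2.915 − 0.321 ≈ 2.594 μg/mL.

2.6 μg/mL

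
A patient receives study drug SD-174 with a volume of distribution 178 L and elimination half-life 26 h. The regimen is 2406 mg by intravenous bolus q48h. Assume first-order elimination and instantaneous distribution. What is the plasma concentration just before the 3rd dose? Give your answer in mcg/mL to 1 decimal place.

4.8 mcg/mL

f = (1/2)^(τ/t½) = (1/2)^(48/26) ≈ 0.2781.
C₀ = D/Vd = 2406/178 ≈ 13.517 mcg/mL.
Before the 3rd dose, 2 doses have been given. Superposition: Cmin = C₀·(f + f²).
≈ 13.517 × (0.2781 + 0.0773) ≈ 13.517 × 0.3554 ≈ 4.804 mcg/mL.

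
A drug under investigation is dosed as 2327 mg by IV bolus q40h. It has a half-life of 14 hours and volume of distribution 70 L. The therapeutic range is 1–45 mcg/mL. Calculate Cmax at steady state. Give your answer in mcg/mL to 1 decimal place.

38.6 mcg/mL

Over one 40-h interval, 40/14 ≈ 2.8571 half-lives elapse, leaving f ≈ 0.1380 of each dose.
At steady state, accumulation factor R = 1/(1 − e^(−kτ)) ≈ 1.1601.
Each bolus raises the concentration by D/Vd = 2327/70 ≈ 33.243 mcg/mL.
Steady-state peak Cmax,ss = C₀·R ≈ 33.243 × 1.1601 ≈ 38.565 mcg/mL.
Peak 38.6 mcg/mL vs MTC 45 mcg/mL: below toxic threshold.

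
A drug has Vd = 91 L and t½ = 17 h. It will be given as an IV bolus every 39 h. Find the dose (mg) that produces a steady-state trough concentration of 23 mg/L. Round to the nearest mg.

8172 mg

τ/t½ = 39/17 ≈ 2.2941, so f = (1/2)^(39/17) ≈ 0.203893.
Cmin,ss = (D/Vd)·f/(1−f), so D = Cmin,ss·Vd·(1−f)/f.
D = 23 × 91 × (1−f)/f ≈ 23 × 91 × 3.90453 ≈ 8172.18 mg.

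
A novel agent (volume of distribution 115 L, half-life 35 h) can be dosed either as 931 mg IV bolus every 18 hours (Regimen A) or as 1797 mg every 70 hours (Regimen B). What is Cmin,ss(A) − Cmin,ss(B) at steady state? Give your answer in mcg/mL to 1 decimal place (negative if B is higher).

Regimen A: f = (1/2)^(18/35) ≈ 0.7001; Cmin,ss = (931/115)·f/(1−f) ≈ 18.899 mcg/mL.
Regimen B: f = (1/2)^(70/35) ≈ 0.2500; Cmin,ss = (1797/115)·f/(1−f) ≈ 5.209 mcg/mL.
Difference ≈ 18.899 − 5.209 ≈ 13.690 mcg/mL.

13.7 mcg/mL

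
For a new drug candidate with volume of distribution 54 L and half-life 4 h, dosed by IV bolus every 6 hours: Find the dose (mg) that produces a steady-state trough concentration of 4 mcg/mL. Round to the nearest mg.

τ/t½ = 6/4 ≈ 1.5, so f = (1/2)^(6/4) ≈ 0.353553.
Cmin,ss = (D/Vd)·f/(1−f), so D = Cmin,ss·Vd·(1−f)/f.
D = 4 × 54 × (1−f)/f ≈ 4 × 54 × 1.82843 ≈ 394.94 mg.

395 mg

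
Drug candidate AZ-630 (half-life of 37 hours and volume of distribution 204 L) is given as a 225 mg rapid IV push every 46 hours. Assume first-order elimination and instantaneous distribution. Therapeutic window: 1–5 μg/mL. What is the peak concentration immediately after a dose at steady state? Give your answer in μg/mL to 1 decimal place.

1.9 μg/mL

τ/t½ = 46/37 ≈ 1.2432, so fraction remaining f = (1/2)^(46/37) ≈ 0.4224.
Accumulation ratio R = 1/(1 − f) ≈ 1/0.5776 ≈ 1.7313.
Each bolus raises the concentration by D/Vd = 225/204 ≈ 1.103 μg/mL.
Cmax,ss = C₀/(1 − f) ≈ 1.103/0.5776 ≈ 1.910 μg/mL.
Peak 1.9 μg/mL vs MTC 5 μg/mL: below toxic threshold.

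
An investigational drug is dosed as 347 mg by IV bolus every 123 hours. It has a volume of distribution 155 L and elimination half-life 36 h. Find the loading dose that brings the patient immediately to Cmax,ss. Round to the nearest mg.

f = (1/2)^(123/36) ≈ 0.093644; accumulation ratio R = 1/(1−f) ≈ 1.10332.
Loading dose to hit Cmax,ss on first dose: D_load = D_maint·R ≈ 347 × 1.10332 ≈ 382.85 mg.

383 mg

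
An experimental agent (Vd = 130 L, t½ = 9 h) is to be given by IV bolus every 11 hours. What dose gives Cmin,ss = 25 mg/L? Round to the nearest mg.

τ/t½ = 11/9 ≈ 1.2222, so f = (1/2)^(11/9) ≈ 0.428622.
Cmin,ss = (D/Vd)·f/(1−f), so D = Cmin,ss·Vd·(1−f)/f.
D = 25 × 130 × (1−f)/f ≈ 25 × 130 × 1.33306 ≈ 4332.44 mg.

4332 mg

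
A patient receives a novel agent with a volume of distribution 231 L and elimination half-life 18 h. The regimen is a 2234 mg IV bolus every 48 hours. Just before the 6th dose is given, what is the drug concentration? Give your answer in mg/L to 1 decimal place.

1.8 mg/L

f = (1/2)^(τ/t½) = (1/2)^(48/18) ≈ 0.1575.
C₀ = D/Vd = 2234/231 ≈ 9.671 mg/L.
Before the 6th dose, 5 doses have been given. Superposition: Cmin = C₀·(f + f² + … + f^5).
≈ 9.671 × (0.1575 + 0.0248 + 0.0039 + 0.0006 + 0.0001) ≈ 9.671 × 0.1869 ≈ 1.808 mg/L.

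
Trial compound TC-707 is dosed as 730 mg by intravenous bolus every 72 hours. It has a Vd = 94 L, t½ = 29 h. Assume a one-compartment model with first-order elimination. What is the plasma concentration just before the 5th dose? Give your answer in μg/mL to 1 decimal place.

1.7 μg/mL

f = (1/2)^(τ/t½) = (1/2)^(72/29) ≈ 0.1789.
C₀ = D/Vd = 730/94 ≈ 7.766 μg/mL.
Before the 5th dose, 4 doses have been given. Superposition: Cmin = C₀·(f + f² + … + f^4).
≈ 7.766 × (0.1789 + 0.0320 + 0.0057 + 0.0010) ≈ 7.766 × 0.2176 ≈ 1.690 μg/mL.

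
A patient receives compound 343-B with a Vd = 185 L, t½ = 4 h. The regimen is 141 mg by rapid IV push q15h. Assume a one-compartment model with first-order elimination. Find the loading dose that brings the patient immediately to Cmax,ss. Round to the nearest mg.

f = (1/2)^(15/4) ≈ 0.074325; accumulation ratio R = 1/(1−f) ≈ 1.08029.
Loading dose to hit Cmax,ss on first dose: D_load = D_maint·R ≈ 141 × 1.08029 ≈ 152.32 mg.

152 mg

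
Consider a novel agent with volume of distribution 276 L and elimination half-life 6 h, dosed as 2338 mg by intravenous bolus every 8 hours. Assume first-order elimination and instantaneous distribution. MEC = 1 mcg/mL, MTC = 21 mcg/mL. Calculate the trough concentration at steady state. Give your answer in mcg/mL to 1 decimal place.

5.6 mcg/mL

Over one 8-h interval, 8/6 ≈ 1.3333 half-lives elapse, leaving f ≈ 0.3969 of each dose.
At steady state, accumulation factor R = 1/(1 − e^(−kτ)) ≈ 1.6581.
Single-dose peak C₀ = D/Vd = 2338/276 ≈ 8.471 mcg/mL.
Steady-state peak Cmax,ss = C₀·R ≈ 8.471 × 1.6581 ≈ 14.046 mcg/mL.
Steady-state trough Cmin,ss = Cmax,ss·f ≈ 14.046 × 0.3969 ≈ 5.575 mcg/mL.
Trough 5.6 mcg/mL vs MEC 1 mcg/mL: adequate.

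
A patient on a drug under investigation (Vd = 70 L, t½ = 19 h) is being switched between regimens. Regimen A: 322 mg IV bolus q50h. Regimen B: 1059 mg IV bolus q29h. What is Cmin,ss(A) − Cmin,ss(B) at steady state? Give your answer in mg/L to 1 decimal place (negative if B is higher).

-7.2 mg/L

Regimen A: f = (1/2)^(50/19) ≈ 0.1614; Cmin,ss = (322/70)·f/(1−f) ≈ 0.885 mg/L.
Regimen B: f = (1/2)^(29/19) ≈ 0.3472; Cmin,ss = (1059/70)·f/(1−f) ≈ 8.046 mg/L.
Difference ≈ 0.885 − 8.046 ≈ -7.161 mg/L.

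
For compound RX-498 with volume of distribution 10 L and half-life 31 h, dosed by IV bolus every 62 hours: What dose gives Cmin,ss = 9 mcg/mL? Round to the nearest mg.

τ/t½ = 62/31 ≈ 2, so f = (1/2)^(62/31) ≈ 0.250000.
Cmin,ss = (D/Vd)·f/(1−f), so D = Cmin,ss·Vd·(1−f)/f.
D = 9 × 10 × (1−f)/f ≈ 9 × 10 × 3.00000 ≈ 270.00 mg.

270 mg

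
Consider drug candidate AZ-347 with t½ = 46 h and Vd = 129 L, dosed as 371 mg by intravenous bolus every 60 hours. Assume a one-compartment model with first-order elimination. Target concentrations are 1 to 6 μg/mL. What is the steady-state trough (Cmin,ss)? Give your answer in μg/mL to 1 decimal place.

2.0 μg/mL

τ/t½ = 60/46 ≈ 1.3043, so fraction remaining f = (1/2)^(60/46) ≈ 0.4049.
Single-dose peak C₀ = D/Vd = 371/129 ≈ 2.876 μg/mL.
Steady-state trough Cmin,ss = C₀·f/(1−f) ≈ 2.876 × 0.4049/0.5951 ≈ 1.957 μg/mL.
Trough 2.0 μg/mL vs MEC 1 μg/mL: adequate.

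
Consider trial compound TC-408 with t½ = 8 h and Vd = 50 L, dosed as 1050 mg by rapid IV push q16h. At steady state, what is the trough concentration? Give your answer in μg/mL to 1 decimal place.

7.0 μg/mL

τ = 16 h = 2 half-lives, so f = (1/2)^2 = 0.25.
Accumulation ratio R = 1/(1 − f) = 1/0.75 = 4/3.
Single-dose peak C₀ = D/Vd = 1050/50 = 21 μg/mL.
Steady-state peak Cmax,ss = C₀·R = 21 × 4/3 ≈ 28.000 μg/mL.
Steady-state trough Cmin,ss = Cmax,ss·f ≈ 28.000 × 0.25 ≈ 7.000 μg/mL.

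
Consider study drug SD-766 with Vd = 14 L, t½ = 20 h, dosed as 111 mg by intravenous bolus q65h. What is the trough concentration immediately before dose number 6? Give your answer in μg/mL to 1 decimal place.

0.9 μg/mL

f = (1/2)^(τ/t½) = (1/2)^(65/20) ≈ 0.1051.
C₀ = D/Vd = 111/14 ≈ 7.929 μg/mL.
Before the 6th dose, 5 doses have been given. Superposition: Cmin = C₀·(f + f² + … + f^5).
≈ 7.929 × (0.1051 + 0.0110 + 0.0012 + 0.0001 + 0.0000) ≈ 7.929 × 0.1174 ≈ 0.931 μg/mL.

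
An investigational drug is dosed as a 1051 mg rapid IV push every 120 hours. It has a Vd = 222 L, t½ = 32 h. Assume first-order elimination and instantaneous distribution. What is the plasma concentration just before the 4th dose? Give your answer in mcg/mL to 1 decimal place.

f = (1/2)^(τ/t½) = (1/2)^(120/32) ≈ 0.0743.
C₀ = D/Vd = 1051/222 ≈ 4.734 mcg/mL.
Before the 4th dose, 3 doses have been given. Superposition: Cmin = C₀·(f + f² + … + f^3).
≈ 4.734 × (0.0743 + 0.0055 + 0.0004) ≈ 4.734 × 0.0802 ≈ 0.380 mcg/mL.

0.4 mcg/mL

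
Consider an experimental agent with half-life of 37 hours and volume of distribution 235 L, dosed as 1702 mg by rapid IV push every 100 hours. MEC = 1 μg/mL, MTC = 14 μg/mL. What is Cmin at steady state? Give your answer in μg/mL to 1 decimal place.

Over one 100-h interval, 100/37 ≈ 2.7027 half-lives elapse, leaving f ≈ 0.1536 of each dose.
Accumulation ratio R = 1/(1 − f) ≈ 1/0.8464 ≈ 1.1815.
Each bolus raises the concentration by D/Vd = 1702/235 ≈ 7.243 μg/mL.
Steady-state peak Cmax,ss = C₀·R ≈ 7.243 × 1.1815 ≈ 8.558 μg/mL.
Steady-state trough Cmin,ss = Cmax,ss·f ≈ 8.558 × 0.1536 ≈ 1.315 μg/mL.
Trough 1.3 μg/mL vs MEC 1 μg/mL: adequate.

1.3 μg/mL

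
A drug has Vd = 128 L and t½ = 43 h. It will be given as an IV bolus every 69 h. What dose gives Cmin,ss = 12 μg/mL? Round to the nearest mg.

τ/t½ = 69/43 ≈ 1.6047, so f = (1/2)^(69/43) ≈ 0.328815.
Cmin,ss = (D/Vd)·f/(1−f), so D = Cmin,ss·Vd·(1−f)/f.
D = 12 × 128 × (1−f)/f ≈ 12 × 128 × 2.04122 ≈ 3135.31 mg.

3135 mg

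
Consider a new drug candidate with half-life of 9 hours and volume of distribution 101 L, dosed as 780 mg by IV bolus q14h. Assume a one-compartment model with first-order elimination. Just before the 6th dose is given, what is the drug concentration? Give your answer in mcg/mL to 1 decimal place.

4.0 mcg/mL

f = (1/2)^(τ/t½) = (1/2)^(14/9) ≈ 0.3402.
C₀ = D/Vd = 780/101 ≈ 7.723 mcg/mL.
Before the 6th dose, 5 doses have been given. Superposition: Cmin = C₀·(f + f² + … + f^5).
≈ 7.723 × (0.3402 + 0.1157 + 0.0394 + 0.0134 + 0.0046) ≈ 7.723 × 0.5133 ≈ 3.964 mcg/mL.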